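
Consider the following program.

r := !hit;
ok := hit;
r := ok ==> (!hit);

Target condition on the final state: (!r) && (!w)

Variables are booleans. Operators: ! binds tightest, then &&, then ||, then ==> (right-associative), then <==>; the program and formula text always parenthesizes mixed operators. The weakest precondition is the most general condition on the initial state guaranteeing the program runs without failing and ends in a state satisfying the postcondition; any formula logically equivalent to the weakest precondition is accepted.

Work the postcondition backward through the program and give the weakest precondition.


Working backward. After the program, (!r) && (!w) must hold.
Before r := ok ==> (!hit): (!(ok ==> (!hit))) && (!w)
Before ok := hit: (!(hit ==> (!hit))) && (!w)
Before r := !hit: (!(hit ==> (!hit))) && (!w)
Answer: WP = (!(hit ==> (!hit))) && (!w)


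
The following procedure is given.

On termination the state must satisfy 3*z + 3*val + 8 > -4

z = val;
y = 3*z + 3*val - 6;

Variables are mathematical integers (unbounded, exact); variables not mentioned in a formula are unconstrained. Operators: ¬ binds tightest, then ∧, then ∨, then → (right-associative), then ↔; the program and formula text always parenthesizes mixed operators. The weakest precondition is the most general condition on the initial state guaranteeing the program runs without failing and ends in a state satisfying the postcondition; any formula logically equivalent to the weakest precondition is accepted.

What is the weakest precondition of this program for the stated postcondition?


Working backward. After the program, the postcondition 3*z + 3*val + 8 > -4 must hold; in canonical form it is 3*val + 3*z > -12.
Before y := 3*z + 3*val - 6: 3*val + 3*z > -12
Before z := val: 6*val > -12
Answer: WP = 6*val > -12


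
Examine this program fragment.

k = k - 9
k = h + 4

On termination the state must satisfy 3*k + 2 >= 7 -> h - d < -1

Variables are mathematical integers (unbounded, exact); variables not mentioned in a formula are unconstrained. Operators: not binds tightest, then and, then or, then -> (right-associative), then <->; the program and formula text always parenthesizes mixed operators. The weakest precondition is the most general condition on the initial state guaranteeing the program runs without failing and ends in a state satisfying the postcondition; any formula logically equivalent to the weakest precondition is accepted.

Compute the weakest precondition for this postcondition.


Working backward. After the program, the postcondition 3*k + 2 >= 7 -> h - d < -1 must hold; in canonical form it is 3*k >= 5 -> h < d - 1.
Before k := h + 4: 3*h >= -7 -> h < d - 1
Before k := k - 9: 3*h >= -7 -> h < d - 1
Answer: WP = 3*h >= -7 -> h < d - 1


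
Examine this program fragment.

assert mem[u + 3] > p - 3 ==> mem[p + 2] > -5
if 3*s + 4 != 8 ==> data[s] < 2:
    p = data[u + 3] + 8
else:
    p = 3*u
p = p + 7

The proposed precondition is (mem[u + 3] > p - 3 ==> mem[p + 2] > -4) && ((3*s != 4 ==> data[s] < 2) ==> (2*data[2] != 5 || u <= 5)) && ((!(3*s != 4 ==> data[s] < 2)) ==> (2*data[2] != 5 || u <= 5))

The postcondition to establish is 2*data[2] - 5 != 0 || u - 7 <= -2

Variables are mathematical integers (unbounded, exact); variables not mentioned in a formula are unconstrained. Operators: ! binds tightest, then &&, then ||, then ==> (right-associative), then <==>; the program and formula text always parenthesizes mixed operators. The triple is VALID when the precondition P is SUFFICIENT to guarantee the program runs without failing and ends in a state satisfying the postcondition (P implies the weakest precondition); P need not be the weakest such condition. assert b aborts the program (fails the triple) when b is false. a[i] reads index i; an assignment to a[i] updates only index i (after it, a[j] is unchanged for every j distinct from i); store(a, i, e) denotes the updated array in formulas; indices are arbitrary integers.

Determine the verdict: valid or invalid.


Working backward. After the program, the postcondition 2*data[2] - 5 != 0 || u - 7 <= -2 must hold; in canonical form it is 2*data[2] != 5 || u <= 5.
Before p := p + 7: 2*data[2] != 5 || u <= 5
Then branch requires 2*data[2] != 5 || u <= 5; else branch requires 2*data[2] != 5 || u <= 5.
Before the if: ((3*s != 4 ==> data[s] < 2) ==> (2*data[2] != 5 || u <= 5)) && ((!(3*s != 4 ==> data[s] < 2)) ==> (2*data[2] != 5 || u <= 5))
Before assert mem[u + 3] > p - 3 ==> mem[p + 2] > -5: (mem[u + 3] > p - 3 ==> mem[p + 2] > -5) && ((3*s != 4 ==> data[s] < 2) ==> (2*data[2] != 5 || u <= 5)) && ((!(3*s != 4 ==> data[s] < 2)) ==> (2*data[2] != 5 || u <= 5))
The weakest precondition is (mem[u + 3] > p - 3 ==> mem[p + 2] > -5) && ((3*s != 4 ==> data[s] < 2) ==> (2*data[2] != 5 || u <= 5)) && ((!(3*s != 4 ==> data[s] < 2)) ==> (2*data[2] != 5 || u <= 5)).
Check whether (mem[u + 3] > p - 3 ==> mem[p + 2] > -4) && ((3*s != 4 ==> data[s] < 2) ==> (2*data[2] != 5 || u <= 5)) && ((!(3*s != 4 ==> data[s] < 2)) ==> (2*data[2] != 5 || u <= 5)) implies it.
Every state satisfying the precondition satisfies the weakest precondition: the implication holds.
Answer: valid


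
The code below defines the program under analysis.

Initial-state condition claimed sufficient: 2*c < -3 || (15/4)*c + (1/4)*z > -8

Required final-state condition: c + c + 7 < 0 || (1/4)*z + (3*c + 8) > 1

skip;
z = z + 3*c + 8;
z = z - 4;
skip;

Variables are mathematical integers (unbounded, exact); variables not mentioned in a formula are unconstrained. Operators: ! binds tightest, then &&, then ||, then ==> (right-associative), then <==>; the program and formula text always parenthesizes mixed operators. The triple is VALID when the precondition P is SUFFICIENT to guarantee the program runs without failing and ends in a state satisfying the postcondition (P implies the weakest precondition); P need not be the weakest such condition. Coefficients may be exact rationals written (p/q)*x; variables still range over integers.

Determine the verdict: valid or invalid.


Working backward. After the program, the postcondition c + c + 7 < 0 || (1/4)*z + (3*c + 8) > 1 must hold; in canonical form it is 2*c < -7 || 3*c + (1/4)*z > -7.
Before skip: 2*c < -7 || 3*c + (1/4)*z > -7
Before z := z - 4: 2*c < -7 || 3*c + (1/4)*z > -6
Before z := z + 3*c + 8: 2*c < -7 || (15/4)*c + (1/4)*z > -8
Before skip: 2*c < -7 || (15/4)*c + (1/4)*z > -8
The weakest precondition is 2*c < -7 || (15/4)*c + (1/4)*z > -8.
Check whether 2*c < -3 || (15/4)*c + (1/4)*z > -8 implies it.
Countermodel: at the initial state c = -3, z = 13, the precondition holds but the weakest precondition fails.
Answer: invalid


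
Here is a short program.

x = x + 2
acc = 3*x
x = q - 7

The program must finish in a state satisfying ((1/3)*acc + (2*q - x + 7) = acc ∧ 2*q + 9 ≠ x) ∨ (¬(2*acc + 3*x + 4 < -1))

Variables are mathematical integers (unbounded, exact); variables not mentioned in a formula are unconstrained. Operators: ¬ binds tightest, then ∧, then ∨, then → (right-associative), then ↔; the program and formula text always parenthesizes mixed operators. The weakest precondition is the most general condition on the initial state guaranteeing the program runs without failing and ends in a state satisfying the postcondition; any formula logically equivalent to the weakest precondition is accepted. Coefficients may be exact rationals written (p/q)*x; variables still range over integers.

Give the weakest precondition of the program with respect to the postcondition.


Working backward. After the program, the postcondition ((1/3)*acc + (2*q - x + 7) = acc ∧ 2*q + 9 ≠ x) ∨ (¬(2*acc + 3*x + 4 < -1)) must hold; in canonical form it is (2*q = (2/3)*acc + x - 7 ∧ 2*q ≠ x - 9) ∨ (¬(2*acc + 3*x < -5)).
Before x := q - 7: (q = (2/3)*acc - 14 ∧ q ≠ -16) ∨ (¬(2*acc + 3*q < 16))
Before acc := 3*x: (q = 2*x - 14 ∧ q ≠ -16) ∨ (¬(3*q + 6*x < 16))
Before x := x + 2: (q = 2*x - 10 ∧ q ≠ -16) ∨ (¬(3*q + 6*x < 4))
Answer: WP = (q = 2*x - 10 ∧ q ≠ -16) ∨ (¬(3*q + 6*x < 4))


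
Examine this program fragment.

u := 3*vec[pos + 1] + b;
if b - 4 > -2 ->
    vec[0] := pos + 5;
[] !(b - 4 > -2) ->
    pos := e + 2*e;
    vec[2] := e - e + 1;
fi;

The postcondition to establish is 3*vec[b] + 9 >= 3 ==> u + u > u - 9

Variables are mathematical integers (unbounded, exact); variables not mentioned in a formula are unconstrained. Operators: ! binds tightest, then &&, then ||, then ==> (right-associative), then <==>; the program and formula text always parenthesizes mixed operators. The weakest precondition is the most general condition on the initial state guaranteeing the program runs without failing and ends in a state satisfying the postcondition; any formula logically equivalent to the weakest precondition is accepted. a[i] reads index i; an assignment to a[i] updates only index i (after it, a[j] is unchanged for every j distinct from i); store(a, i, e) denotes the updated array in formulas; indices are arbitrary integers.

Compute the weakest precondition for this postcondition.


Working backward. After the program, the postcondition 3*vec[b] + 9 >= 3 ==> u + u > u - 9 must hold; in canonical form it is 3*vec[b] >= -6 ==> u > -9.
Then branch requires 3*store(vec, 0, pos + 5)[b] >= -6 ==> u > -9; else branch requires 3*store(vec, 2, 1)[b] >= -6 ==> u > -9.
Before the if: (b > 2 ==> (3*store(vec, 0, pos + 5)[b] >= -6 ==> u > -9)) && ((!(b > 2)) ==> (3*store(vec, 2, 1)[b] >= -6 ==> u > -9))
Before u := 3*vec[pos + 1] + b: (b > 2 ==> (3*store(vec, 0, pos + 5)[b] >= -6 ==> 3*vec[pos + 1] + b > -9)) && ((!(b > 2)) ==> (3*store(vec, 2, 1)[b] >= -6 ==> 3*vec[pos + 1] + b > -9))
Answer: WP = (b > 2 ==> (3*store(vec, 0, pos + 5)[b] >= -6 ==> 3*vec[pos + 1] + b > -9)) && ((!(b > 2)) ==> (3*store(vec, 2, 1)[b] >= -6 ==> 3*vec[pos + 1] + b > -9))


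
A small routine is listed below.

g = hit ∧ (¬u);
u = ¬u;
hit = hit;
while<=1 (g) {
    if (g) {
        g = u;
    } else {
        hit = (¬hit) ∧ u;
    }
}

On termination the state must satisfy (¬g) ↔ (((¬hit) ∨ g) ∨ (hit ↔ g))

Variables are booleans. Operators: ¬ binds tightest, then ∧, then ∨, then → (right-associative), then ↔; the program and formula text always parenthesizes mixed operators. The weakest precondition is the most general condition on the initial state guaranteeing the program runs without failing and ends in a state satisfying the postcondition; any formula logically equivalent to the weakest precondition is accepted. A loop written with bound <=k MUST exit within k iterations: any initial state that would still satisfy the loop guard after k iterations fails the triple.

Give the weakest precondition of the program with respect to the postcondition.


Working backward. After the program, the postcondition (¬g) ↔ (((¬hit) ∨ g) ∨ (hit ↔ g)) must hold; in canonical form it is (¬g) ↔ ((¬hit) ∨ g ∨ (hit ↔ g)).
Before the loop (bound <=1), unroll the exhaustion recursion (WP_0 = exit-now case; WP_j = one more guarded iteration, up to j = 1):
  WP_0: (¬g) ∧ ((¬g) ↔ ((¬hit) ∨ g ∨ (hit ↔ g)))
  WP_1: (g → ((g → ((¬u) ∧ ((¬u) ↔ ((¬hit) ∨ u ∨ (hit ↔ u))))) ∧ ((¬g) → ((¬g) ∧ ((¬g) ↔ ((¬((¬hit) ∧ u)) ∨ g ∨ (((¬hit) ∧ u) ↔ g))))))) ∧ ((¬g) → ((¬g) ↔ ((¬hit) ∨ g ∨ (hit ↔ g))))
So before the loop: (g → ((g → ((¬u) ∧ ((¬u) ↔ ((¬hit) ∨ u ∨ (hit ↔ u))))) ∧ ((¬g) → ((¬g) ∧ ((¬g) ↔ ((¬((¬hit) ∧ u)) ∨ g ∨ (((¬hit) ∧ u) ↔ g))))))) ∧ ((¬g) → ((¬g) ↔ ((¬hit) ∨ g ∨ (hit ↔ g))))
Before hit := hit: (g → ((g → ((¬u) ∧ ((¬u) ↔ ((¬hit) ∨ u ∨ (hit ↔ u))))) ∧ ((¬g) → ((¬g) ∧ ((¬g) ↔ ((¬((¬hit) ∧ u)) ∨ g ∨ (((¬hit) ∧ u) ↔ g))))))) ∧ ((¬g) → ((¬g) ↔ ((¬hit) ∨ g ∨ (hit ↔ g))))
Before u := ¬u: (g → ((g → (u ∧ (u ↔ ((¬hit) ∨ (¬u) ∨ (hit ↔ (¬u)))))) ∧ ((¬g) → ((¬g) ∧ ((¬g) ↔ ((¬((¬hit) ∧ (¬u))) ∨ g ∨ (((¬hit) ∧ (¬u)) ↔ g))))))) ∧ ((¬g) → ((¬g) ↔ ((¬hit) ∨ g ∨ (hit ↔ g))))
Before g := hit ∧ (¬u): ((hit ∧ (¬u)) → (((hit ∧ (¬u)) → (u ∧ (u ↔ ((¬hit) ∨ (¬u) ∨ (hit ↔ (¬u)))))) ∧ ((¬(hit ∧ (¬u))) → ((¬(hit ∧ (¬u))) ∧ ((¬(hit ∧ (¬u))) ↔ ((¬((¬hit) ∧ (¬u))) ∨ (hit ∧ (¬u)) ∨ (((¬hit) ∧ (¬u)) ↔ (hit ∧ (¬u))))))))) ∧ ((¬(hit ∧ (¬u))) → ((¬(hit ∧ (¬u))) ↔ ((¬hit) ∨ (hit ∧ (¬u)) ∨ (hit ↔ (hit ∧ (¬u))))))
Answer: WP = ((hit ∧ (¬u)) → (((hit ∧ (¬u)) → (u ∧ (u ↔ ((¬hit) ∨ (¬u) ∨ (hit ↔ (¬u)))))) ∧ ((¬(hit ∧ (¬u))) → ((¬(hit ∧ (¬u))) ∧ ((¬(hit ∧ (¬u))) ↔ ((¬((¬hit) ∧ (¬u))) ∨ (hit ∧ (¬u)) ∨ (((¬hit) ∧ (¬u)) ↔ (hit ∧ (¬u))))))))) ∧ ((¬(hit ∧ (¬u))) → ((¬(hit ∧ (¬u))) ↔ ((¬hit) ∨ (hit ∧ (¬u)) ∨ (hit ↔ (hit ∧ (¬u))))))


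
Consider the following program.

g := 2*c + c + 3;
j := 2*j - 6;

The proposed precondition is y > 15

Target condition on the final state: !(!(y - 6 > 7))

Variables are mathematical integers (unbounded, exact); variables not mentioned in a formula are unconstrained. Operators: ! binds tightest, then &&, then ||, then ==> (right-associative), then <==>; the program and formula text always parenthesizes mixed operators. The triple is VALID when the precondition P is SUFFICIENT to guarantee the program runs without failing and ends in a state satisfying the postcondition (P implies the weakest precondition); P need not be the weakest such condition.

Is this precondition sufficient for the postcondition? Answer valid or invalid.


Working backward. After the program, the postcondition !(!(y - 6 > 7)) must hold; in canonical form it is y > 13.
Before j := 2*j - 6: y > 13
Before g := 2*c + c + 3: y > 13
The weakest precondition is y > 13.
Check whether y > 15 implies it.
Every state satisfying the precondition satisfies the weakest precondition: the implication holds.
Answer: valid


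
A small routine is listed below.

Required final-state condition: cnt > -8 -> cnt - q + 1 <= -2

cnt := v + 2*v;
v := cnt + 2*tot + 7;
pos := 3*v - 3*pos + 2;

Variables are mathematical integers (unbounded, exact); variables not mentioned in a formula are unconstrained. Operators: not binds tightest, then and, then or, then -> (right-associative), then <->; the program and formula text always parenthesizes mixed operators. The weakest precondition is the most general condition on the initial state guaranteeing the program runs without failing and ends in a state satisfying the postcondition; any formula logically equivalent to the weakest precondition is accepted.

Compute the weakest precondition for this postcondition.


Working backward. After the program, the postcondition cnt > -8 -> cnt - q + 1 <= -2 must hold; in canonical form it is cnt > -8 -> cnt <= q - 3.
Before pos := 3*v - 3*pos + 2: cnt > -8 -> cnt <= q - 3
Before v := cnt + 2*tot + 7: cnt > -8 -> cnt <= q - 3
Before cnt := v + 2*v: 3*v > -8 -> 3*v <= q - 3
Answer: WP = 3*v > -8 -> 3*v <= q - 3


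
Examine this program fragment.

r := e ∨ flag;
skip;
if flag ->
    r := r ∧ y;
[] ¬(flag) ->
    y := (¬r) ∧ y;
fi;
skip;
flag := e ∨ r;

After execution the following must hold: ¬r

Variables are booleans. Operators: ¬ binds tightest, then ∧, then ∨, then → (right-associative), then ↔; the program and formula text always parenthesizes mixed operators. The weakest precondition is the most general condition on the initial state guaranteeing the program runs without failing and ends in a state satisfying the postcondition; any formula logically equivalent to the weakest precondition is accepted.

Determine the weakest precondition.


Working backward. After the program, ¬r must hold.
Before flag := e ∨ r: ¬r
Before skip: ¬r
Then branch requires ¬(r ∧ y); else branch requires ¬r.
Before the if: (flag → (¬(r ∧ y))) ∧ ((¬flag) → (¬r))
Before skip: (flag → (¬(r ∧ y))) ∧ ((¬flag) → (¬r))
Before r := e ∨ flag: (flag → (¬((e ∨ flag) ∧ y))) ∧ ((¬flag) → (¬(e ∨ flag)))
Answer: WP = (flag → (¬((e ∨ flag) ∧ y))) ∧ ((¬flag) → (¬(e ∨ flag)))


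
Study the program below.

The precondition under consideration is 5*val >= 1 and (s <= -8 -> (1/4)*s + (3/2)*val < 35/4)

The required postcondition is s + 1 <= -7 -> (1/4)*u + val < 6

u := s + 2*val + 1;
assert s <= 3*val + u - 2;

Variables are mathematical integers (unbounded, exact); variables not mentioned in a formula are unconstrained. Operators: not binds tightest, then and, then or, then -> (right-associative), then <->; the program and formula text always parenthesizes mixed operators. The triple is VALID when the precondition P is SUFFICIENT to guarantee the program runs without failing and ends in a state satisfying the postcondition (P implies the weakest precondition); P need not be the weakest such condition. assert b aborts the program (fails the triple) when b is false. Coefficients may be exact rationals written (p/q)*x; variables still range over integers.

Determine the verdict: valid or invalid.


Working backward. After the program, the postcondition s + 1 <= -7 -> (1/4)*u + val < 6 must hold; in canonical form it is s <= -8 -> (1/4)*u + val < 6.
Before assert s <= 3*val + u - 2: s <= u + 3*val - 2 and (s <= -8 -> (1/4)*u + val < 6)
Before u := s + 2*val + 1: 5*val >= 1 and (s <= -8 -> (1/4)*s + (3/2)*val < 23/4)
The weakest precondition is 5*val >= 1 and (s <= -8 -> (1/4)*s + (3/2)*val < 23/4).
Check whether 5*val >= 1 and (s <= -8 -> (1/4)*s + (3/2)*val < 35/4) implies it.
Countermodel: at the initial state s = -13, val = 6, the precondition holds but the weakest precondition fails.
Answer: invalid


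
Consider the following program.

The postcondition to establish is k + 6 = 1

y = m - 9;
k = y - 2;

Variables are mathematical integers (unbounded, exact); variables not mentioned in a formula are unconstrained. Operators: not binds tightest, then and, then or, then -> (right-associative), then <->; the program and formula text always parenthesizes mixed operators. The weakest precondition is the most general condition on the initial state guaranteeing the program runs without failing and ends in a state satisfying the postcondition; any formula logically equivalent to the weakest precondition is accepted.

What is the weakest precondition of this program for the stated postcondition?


Working backward. After the program, the postcondition k + 6 = 1 must hold; in canonical form it is k = -5.
Before k := y - 2: y = -3
Before y := m - 9: m = 6
Answer: WP = m = 6


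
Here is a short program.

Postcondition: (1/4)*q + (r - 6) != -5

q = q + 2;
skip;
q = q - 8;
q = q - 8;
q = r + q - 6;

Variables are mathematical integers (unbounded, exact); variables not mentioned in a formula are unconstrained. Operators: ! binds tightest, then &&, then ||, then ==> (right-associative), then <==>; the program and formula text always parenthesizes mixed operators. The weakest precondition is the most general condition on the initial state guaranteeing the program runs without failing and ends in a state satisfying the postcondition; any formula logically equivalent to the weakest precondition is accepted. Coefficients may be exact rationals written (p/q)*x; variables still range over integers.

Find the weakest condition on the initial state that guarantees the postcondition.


Working backward. After the program, the postcondition (1/4)*q + (r - 6) != -5 must hold; in canonical form it is (1/4)*q + r != 1.
Before q := r + q - 6: (1/4)*q + (5/4)*r != 5/2
Before q := q - 8: (1/4)*q + (5/4)*r != 9/2
Before q := q - 8: (1/4)*q + (5/4)*r != 13/2
Before skip: (1/4)*q + (5/4)*r != 13/2
Before q := q + 2: (1/4)*q + (5/4)*r != 6
Answer: WP = (1/4)*q + (5/4)*r != 6


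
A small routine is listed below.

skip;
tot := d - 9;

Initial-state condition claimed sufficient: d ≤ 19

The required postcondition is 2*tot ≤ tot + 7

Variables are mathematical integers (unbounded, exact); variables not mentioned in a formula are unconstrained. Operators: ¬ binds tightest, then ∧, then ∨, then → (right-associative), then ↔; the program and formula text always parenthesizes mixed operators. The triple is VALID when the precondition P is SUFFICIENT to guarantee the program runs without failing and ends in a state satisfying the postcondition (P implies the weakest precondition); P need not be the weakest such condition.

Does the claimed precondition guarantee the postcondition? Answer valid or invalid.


Working backward. After the program, the postcondition 2*tot ≤ tot + 7 must hold; in canonical form it is tot ≤ 7.
Before tot := d - 9: d ≤ 16
Before skip: d ≤ 16
The weakest precondition is d ≤ 16.
Check whether d ≤ 19 implies it.
Countermodel: at the initial state d = 17, the precondition holds but the weakest precondition fails.
Answer: invalid


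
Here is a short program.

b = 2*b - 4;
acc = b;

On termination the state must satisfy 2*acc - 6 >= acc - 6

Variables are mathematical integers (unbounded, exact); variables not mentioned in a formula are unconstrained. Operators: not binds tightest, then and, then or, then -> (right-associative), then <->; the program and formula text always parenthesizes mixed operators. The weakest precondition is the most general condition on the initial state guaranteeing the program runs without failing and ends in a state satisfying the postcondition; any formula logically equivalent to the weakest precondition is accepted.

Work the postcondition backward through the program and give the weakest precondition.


Working backward. After the program, the postcondition 2*acc - 6 >= acc - 6 must hold; in canonical form it is acc >= 0.
Before acc := b: b >= 0
Before b := 2*b - 4: 2*b >= 4
Answer: WP = 2*b >= 4


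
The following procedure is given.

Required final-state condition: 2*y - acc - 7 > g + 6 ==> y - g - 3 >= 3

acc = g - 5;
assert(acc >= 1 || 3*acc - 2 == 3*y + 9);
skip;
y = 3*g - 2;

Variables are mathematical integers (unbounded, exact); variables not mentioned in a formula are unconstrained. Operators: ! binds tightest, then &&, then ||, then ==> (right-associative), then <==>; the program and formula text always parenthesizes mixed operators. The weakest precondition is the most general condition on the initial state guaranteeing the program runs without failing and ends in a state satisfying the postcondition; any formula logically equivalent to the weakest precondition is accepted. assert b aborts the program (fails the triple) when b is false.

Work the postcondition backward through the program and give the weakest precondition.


Working backward. After the program, the postcondition 2*y - acc - 7 > g + 6 ==> y - g - 3 >= 3 must hold; in canonical form it is 2*y > acc + g + 13 ==> y >= g + 6.
Before y := 3*g - 2: 5*g > acc + 17 ==> 2*g >= 8
Before skip: 5*g > acc + 17 ==> 2*g >= 8
Before assert acc >= 1 || 3*acc - 2 == 3*y + 9: (acc >= 1 || 3*acc == 3*y + 11) && (5*g > acc + 17 ==> 2*g >= 8)
Before acc := g - 5: (g >= 6 || 3*g == 3*y + 26) && (4*g > 12 ==> 2*g >= 8)
Answer: WP = (g >= 6 || 3*g == 3*y + 26) && (4*g > 12 ==> 2*g >= 8)


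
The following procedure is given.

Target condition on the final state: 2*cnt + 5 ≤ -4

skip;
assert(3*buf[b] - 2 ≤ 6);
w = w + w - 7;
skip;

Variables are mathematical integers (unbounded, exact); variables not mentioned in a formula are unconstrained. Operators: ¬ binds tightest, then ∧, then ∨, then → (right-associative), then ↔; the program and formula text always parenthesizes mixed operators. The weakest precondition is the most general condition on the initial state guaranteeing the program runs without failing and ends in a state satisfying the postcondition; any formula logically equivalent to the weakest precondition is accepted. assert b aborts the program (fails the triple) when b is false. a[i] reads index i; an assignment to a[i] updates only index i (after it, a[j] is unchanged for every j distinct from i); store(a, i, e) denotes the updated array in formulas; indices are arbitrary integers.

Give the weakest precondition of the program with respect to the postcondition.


Working backward. After the program, the postcondition 2*cnt + 5 ≤ -4 must hold; in canonical form it is 2*cnt ≤ -9.
Before skip: 2*cnt ≤ -9
Before w := w + w - 7: 2*cnt ≤ -9
Before assert 3*buf[b] - 2 ≤ 6: 3*buf[b] ≤ 8 ∧ 2*cnt ≤ -9
Before skip: 3*buf[b] ≤ 8 ∧ 2*cnt ≤ -9
Answer: WP = 3*buf[b] ≤ 8 ∧ 2*cnt ≤ -9


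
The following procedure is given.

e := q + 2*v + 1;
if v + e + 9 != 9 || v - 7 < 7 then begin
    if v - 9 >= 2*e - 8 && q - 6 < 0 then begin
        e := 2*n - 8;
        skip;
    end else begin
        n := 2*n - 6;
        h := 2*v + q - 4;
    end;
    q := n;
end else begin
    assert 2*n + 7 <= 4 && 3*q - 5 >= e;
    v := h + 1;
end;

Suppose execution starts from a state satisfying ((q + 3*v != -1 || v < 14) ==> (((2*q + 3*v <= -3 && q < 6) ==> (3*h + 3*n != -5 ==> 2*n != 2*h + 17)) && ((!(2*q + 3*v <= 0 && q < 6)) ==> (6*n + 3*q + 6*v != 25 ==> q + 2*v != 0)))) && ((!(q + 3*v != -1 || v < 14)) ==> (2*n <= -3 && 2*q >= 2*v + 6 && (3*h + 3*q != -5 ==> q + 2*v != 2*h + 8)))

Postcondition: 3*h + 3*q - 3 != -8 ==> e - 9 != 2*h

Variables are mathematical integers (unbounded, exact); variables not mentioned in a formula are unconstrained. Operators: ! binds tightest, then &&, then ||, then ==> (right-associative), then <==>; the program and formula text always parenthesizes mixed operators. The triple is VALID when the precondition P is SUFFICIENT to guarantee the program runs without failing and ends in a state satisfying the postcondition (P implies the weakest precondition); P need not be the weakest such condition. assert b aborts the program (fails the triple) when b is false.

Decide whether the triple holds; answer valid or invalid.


Working backward. After the program, the postcondition 3*h + 3*q - 3 != -8 ==> e - 9 != 2*h must hold; in canonical form it is 3*h + 3*q != -5 ==> e != 2*h + 9.
Then branch requires ((v >= 2*e + 1 && q < 6) ==> (3*h + 3*n != -5 ==> 2*n != 2*h + 17)) && ((!(v >= 2*e + 1 && q < 6)) ==> (6*n + 3*q + 6*v != 25 ==> e != 2*q + 4*v + 1)); else branch requires 2*n <= -3 && 3*q >= e + 5 && (3*h + 3*q != -5 ==> e != 2*h + 9).
Before the if: ((e + v != 0 || v < 14) ==> (((v >= 2*e + 1 && q < 6) ==> (3*h + 3*n != -5 ==> 2*n != 2*h + 17)) && ((!(v >= 2*e + 1 && q < 6)) ==> (6*n + 3*q + 6*v != 25 ==> e != 2*q + 4*v + 1)))) && ((!(e + v != 0 || v < 14)) ==> (2*n <= -3 && 3*q >= e + 5 && (3*h + 3*q != -5 ==> e != 2*h + 9)))
Before e := q + 2*v + 1: ((q + 3*v != -1 || v < 14) ==> (((2*q + 3*v <= -3 && q < 6) ==> (3*h + 3*n != -5 ==> 2*n != 2*h + 17)) && ((!(2*q + 3*v <= -3 && q < 6)) ==> (6*n + 3*q + 6*v != 25 ==> q + 2*v != 0)))) && ((!(q + 3*v != -1 || v < 14)) ==> (2*n <= -3 && 2*q >= 2*v + 6 && (3*h + 3*q != -5 ==> q + 2*v != 2*h + 8)))
The weakest precondition is ((q + 3*v != -1 || v < 14) ==> (((2*q + 3*v <= -3 && q < 6) ==> (3*h + 3*n != -5 ==> 2*n != 2*h + 17)) && ((!(2*q + 3*v <= -3 && q < 6)) ==> (6*n + 3*q + 6*v != 25 ==> q + 2*v != 0)))) && ((!(q + 3*v != -1 || v < 14)) ==> (2*n <= -3 && 2*q >= 2*v + 6 && (3*h + 3*q != -5 ==> q + 2*v != 2*h + 8))).
Check whether ((q + 3*v != -1 || v < 14) ==> (((2*q + 3*v <= -3 && q < 6) ==> (3*h + 3*n != -5 ==> 2*n != 2*h + 17)) && ((!(2*q + 3*v <= 0 && q < 6)) ==> (6*n + 3*q + 6*v != 25 ==> q + 2*v != 0)))) && ((!(q + 3*v != -1 || v < 14)) ==> (2*n <= -3 && 2*q >= 2*v + 6 && (3*h + 3*q != -5 ==> q + 2*v != 2*h + 8))) implies it.
Countermodel: at the initial state h = -3, n = -2, q = 0, v = 0, the precondition holds but the weakest precondition fails.
Answer: invalid


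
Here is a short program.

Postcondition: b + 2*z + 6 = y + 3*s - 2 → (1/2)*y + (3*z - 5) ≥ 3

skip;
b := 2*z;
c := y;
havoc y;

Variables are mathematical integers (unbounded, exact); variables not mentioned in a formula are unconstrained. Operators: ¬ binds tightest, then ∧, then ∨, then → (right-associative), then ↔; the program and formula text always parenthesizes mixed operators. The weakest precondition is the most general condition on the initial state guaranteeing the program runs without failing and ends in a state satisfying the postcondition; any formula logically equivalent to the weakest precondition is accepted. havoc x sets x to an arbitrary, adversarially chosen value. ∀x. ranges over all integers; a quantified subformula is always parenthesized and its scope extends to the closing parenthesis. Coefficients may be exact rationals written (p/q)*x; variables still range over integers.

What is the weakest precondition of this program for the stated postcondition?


Working backward. After the program, the postcondition b + 2*z + 6 = y + 3*s - 2 → (1/2)*y + (3*z - 5) ≥ 3 must hold; in canonical form it is b + 2*z = 3*s + y - 8 → (1/2)*y + 3*z ≥ 8.
Before havoc y: ∀y_1. (b + 2*z = 3*s + y_1 - 8 → (1/2)*y_1 + 3*z ≥ 8)
Before c := y: ∀y_1. (b + 2*z = 3*s + y_1 - 8 → (1/2)*y_1 + 3*z ≥ 8)
Before b := 2*z: ∀y_1. (4*z = 3*s + y_1 - 8 → (1/2)*y_1 + 3*z ≥ 8)
Before skip: ∀y_1. (4*z = 3*s + y_1 - 8 → (1/2)*y_1 + 3*z ≥ 8)
Answer: WP = ∀y_1. (4*z = 3*s + y_1 - 8 → (1/2)*y_1 + 3*z ≥ 8)


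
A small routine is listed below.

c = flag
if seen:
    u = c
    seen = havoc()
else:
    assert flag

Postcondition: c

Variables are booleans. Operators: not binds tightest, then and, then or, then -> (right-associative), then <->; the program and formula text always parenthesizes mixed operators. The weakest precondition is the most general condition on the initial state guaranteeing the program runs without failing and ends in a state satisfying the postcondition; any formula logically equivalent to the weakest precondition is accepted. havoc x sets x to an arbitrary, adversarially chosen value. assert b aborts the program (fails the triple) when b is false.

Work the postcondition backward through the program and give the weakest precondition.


Working backward. After the program, c must hold.
Then branch requires c; else branch requires flag and c.
Before the if: (seen -> c) and ((not seen) -> (flag and c))
Before c := flag: (seen -> flag) and ((not seen) -> flag)
Answer: WP = (seen -> flag) and ((not seen) -> flag)


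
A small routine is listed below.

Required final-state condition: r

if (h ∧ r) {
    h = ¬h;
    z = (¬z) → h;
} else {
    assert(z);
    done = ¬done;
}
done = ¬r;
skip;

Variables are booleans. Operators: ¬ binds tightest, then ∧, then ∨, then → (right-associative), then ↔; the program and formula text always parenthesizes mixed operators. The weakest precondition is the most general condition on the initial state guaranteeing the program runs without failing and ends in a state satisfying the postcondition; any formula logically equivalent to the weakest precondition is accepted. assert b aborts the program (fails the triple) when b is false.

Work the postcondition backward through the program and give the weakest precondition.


Working backward. After the program, r must hold.
Before skip: r
Before done := ¬r: r
Then branch requires r; else branch requires z ∧ r.
Before the if: ((h ∧ r) → r) ∧ ((¬(h ∧ r)) → (z ∧ r))
Answer: WP = ((h ∧ r) → r) ∧ ((¬(h ∧ r)) → (z ∧ r))


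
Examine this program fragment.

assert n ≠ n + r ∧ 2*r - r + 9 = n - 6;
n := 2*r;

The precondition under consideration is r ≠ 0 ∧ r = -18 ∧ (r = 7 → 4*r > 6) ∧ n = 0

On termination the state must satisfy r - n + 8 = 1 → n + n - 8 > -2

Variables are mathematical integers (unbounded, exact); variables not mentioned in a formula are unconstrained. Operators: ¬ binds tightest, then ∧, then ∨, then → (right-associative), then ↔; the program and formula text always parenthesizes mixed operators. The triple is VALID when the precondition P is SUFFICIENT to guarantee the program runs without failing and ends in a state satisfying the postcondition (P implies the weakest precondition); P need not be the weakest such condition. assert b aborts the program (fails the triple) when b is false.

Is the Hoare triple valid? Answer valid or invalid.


Working backward. After the program, the postcondition r - n + 8 = 1 → n + n - 8 > -2 must hold; in canonical form it is r = n - 7 → 2*n > 6.
Before n := 2*r: r = 7 → 4*r > 6
Before assert n ≠ n + r ∧ 2*r - r + 9 = n - 6: r ≠ 0 ∧ r = n - 15 ∧ (r = 7 → 4*r > 6)
The weakest precondition is r ≠ 0 ∧ r = n - 15 ∧ (r = 7 → 4*r > 6).
Check whether r ≠ 0 ∧ r = -18 ∧ (r = 7 → 4*r > 6) ∧ n = 0 implies it.
Countermodel: at the initial state n = 0, r = -18, the precondition holds but the weakest precondition fails.
Answer: invalid


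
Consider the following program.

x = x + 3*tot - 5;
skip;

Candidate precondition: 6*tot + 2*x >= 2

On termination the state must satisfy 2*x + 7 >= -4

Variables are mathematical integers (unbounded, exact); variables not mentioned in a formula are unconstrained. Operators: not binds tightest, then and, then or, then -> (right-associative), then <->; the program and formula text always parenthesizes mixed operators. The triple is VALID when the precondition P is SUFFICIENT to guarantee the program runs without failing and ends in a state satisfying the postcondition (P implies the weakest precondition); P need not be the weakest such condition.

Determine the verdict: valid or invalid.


Working backward. After the program, the postcondition 2*x + 7 >= -4 must hold; in canonical form it is 2*x >= -11.
Before skip: 2*x >= -11
Before x := x + 3*tot - 5: 6*tot + 2*x >= -1
The weakest precondition is 6*tot + 2*x >= -1.
Check whether 6*tot + 2*x >= 2 implies it.
Every state satisfying the precondition satisfies the weakest precondition: the implication holds.
Answer: valid


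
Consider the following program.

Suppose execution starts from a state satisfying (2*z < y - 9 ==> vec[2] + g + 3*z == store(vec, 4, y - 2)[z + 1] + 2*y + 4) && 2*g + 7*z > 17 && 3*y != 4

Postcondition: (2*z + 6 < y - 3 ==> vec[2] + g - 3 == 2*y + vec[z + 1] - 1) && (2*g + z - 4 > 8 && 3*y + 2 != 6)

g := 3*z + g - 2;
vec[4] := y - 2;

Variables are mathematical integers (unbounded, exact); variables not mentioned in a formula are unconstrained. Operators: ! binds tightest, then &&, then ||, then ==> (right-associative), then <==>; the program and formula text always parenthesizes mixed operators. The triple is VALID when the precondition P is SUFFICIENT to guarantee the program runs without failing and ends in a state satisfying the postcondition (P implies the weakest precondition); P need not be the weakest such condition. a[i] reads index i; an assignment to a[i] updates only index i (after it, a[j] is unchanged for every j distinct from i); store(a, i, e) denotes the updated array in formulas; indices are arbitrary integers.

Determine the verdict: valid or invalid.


Working backward. After the program, the postcondition (2*z + 6 < y - 3 ==> vec[2] + g - 3 == 2*y + vec[z + 1] - 1) && (2*g + z - 4 > 8 && 3*y + 2 != 6) must hold; in canonical form it is (2*z < y - 9 ==> vec[2] + g == vec[z + 1] + 2*y + 2) && 2*g + z > 12 && 3*y != 4.
Before vec[4] := y - 2: (2*z < y - 9 ==> vec[2] + g == store(vec, 4, y - 2)[z + 1] + 2*y + 2) && 2*g + z > 12 && 3*y != 4
Before g := 3*z + g - 2: (2*z < y - 9 ==> vec[2] + g + 3*z == store(vec, 4, y - 2)[z + 1] + 2*y + 4) && 2*g + 7*z > 16 && 3*y != 4
The weakest precondition is (2*z < y - 9 ==> vec[2] + g + 3*z == store(vec, 4, y - 2)[z + 1] + 2*y + 4) && 2*g + 7*z > 16 && 3*y != 4.
Check whether (2*z < y - 9 ==> vec[2] + g + 3*z == store(vec, 4, y - 2)[z + 1] + 2*y + 4) && 2*g + 7*z > 17 && 3*y != 4 implies it.
Every state satisfying the precondition satisfies the weakest precondition: the implication holds.
Answer: valid


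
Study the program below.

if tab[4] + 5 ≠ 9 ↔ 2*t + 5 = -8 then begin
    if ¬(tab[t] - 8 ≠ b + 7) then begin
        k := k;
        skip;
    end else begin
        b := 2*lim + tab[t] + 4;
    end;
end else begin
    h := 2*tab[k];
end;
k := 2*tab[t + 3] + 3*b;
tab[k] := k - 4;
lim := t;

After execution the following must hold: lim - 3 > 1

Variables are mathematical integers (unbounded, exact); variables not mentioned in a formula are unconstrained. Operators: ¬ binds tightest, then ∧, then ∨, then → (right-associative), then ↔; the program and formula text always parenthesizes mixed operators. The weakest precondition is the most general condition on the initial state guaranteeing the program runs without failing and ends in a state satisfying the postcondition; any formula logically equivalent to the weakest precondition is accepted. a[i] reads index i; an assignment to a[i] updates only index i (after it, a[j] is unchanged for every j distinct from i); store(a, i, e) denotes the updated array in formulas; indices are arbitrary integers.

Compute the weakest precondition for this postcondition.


Working backward. After the program, the postcondition lim - 3 > 1 must hold; in canonical form it is lim > 4.
Before lim := t: t > 4
Before tab[k] := k - 4: t > 4
Before k := 2*tab[t + 3] + 3*b: t > 4
Then branch requires ((¬(tab[t] ≠ b + 15)) → t > 4) ∧ (tab[t] ≠ b + 15 → t > 4); else branch requires t > 4.
Before the if: ((tab[4] ≠ 4 ↔ 2*t = -13) → (((¬(tab[t] ≠ b + 15)) → t > 4) ∧ (tab[t] ≠ b + 15 → t > 4))) ∧ ((¬(tab[4] ≠ 4 ↔ 2*t = -13)) → t > 4)
Answer: WP = ((tab[4] ≠ 4 ↔ 2*t = -13) → (((¬(tab[t] ≠ b + 15)) → t > 4) ∧ (tab[t] ≠ b + 15 → t > 4))) ∧ ((¬(tab[4] ≠ 4 ↔ 2*t = -13)) → t > 4)


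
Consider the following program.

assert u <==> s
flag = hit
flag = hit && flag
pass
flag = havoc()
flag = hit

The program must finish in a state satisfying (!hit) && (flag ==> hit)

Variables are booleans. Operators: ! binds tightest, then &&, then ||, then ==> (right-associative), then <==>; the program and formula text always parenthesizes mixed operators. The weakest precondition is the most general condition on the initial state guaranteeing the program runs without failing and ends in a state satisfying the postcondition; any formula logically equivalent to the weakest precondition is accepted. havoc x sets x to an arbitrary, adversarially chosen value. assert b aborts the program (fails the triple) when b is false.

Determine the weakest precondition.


Working backward. After the program, (!hit) && (flag ==> hit) must hold.
Before flag := hit: !hit
Before havoc flag: !hit
Before skip: !hit
Before flag := hit && flag: !hit
Before flag := hit: !hit
Before assert u <==> s: (u <==> s) && (!hit)
Answer: WP = (u <==> s) && (!hit)


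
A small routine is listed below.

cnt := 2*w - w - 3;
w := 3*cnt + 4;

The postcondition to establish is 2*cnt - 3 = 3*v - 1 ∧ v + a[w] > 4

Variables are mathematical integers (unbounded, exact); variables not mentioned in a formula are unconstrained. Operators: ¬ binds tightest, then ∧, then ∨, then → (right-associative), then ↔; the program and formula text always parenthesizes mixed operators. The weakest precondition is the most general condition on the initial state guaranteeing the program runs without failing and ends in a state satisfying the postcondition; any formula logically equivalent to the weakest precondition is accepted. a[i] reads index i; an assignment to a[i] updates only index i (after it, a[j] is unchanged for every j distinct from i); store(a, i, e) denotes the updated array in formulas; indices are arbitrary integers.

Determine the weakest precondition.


Working backward. After the program, the postcondition 2*cnt - 3 = 3*v - 1 ∧ v + a[w] > 4 must hold; in canonical form it is 2*cnt = 3*v + 2 ∧ a[w] + v > 4.
Before w := 3*cnt + 4: 2*cnt = 3*v + 2 ∧ a[3*cnt + 4] + v > 4
Before cnt := 2*w - w - 3: 2*w = 3*v + 8 ∧ a[3*w - 5] + v > 4
Answer: WP = 2*w = 3*v + 8 ∧ a[3*w - 5] + v > 4


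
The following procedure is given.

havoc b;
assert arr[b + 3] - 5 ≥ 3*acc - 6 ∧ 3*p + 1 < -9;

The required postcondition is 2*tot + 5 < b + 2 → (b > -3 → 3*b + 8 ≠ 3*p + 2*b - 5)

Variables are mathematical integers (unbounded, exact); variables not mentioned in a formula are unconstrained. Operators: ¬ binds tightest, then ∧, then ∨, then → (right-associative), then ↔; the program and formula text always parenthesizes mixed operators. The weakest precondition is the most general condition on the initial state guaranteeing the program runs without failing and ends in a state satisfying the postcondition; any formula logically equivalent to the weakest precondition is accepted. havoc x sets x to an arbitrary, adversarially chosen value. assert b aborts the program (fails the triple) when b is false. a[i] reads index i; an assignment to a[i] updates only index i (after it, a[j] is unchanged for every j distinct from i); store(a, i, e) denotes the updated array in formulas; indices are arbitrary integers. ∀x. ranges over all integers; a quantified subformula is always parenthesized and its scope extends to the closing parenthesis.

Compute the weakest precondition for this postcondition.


Working backward. After the program, the postcondition 2*tot + 5 < b + 2 → (b > -3 → 3*b + 8 ≠ 3*p + 2*b - 5) must hold; in canonical form it is 2*tot < b - 3 → (b > -3 → b ≠ 3*p - 13).
Before assert arr[b + 3] - 5 ≥ 3*acc - 6 ∧ 3*p + 1 < -9: arr[b + 3] ≥ 3*acc - 1 ∧ 3*p < -10 ∧ (2*tot < b - 3 → (b > -3 → b ≠ 3*p - 13))
Before havoc b: ∀b_1. (arr[b_1 + 3] ≥ 3*acc - 1 ∧ 3*p < -10 ∧ (2*tot < b_1 - 3 → (b_1 > -3 → b_1 ≠ 3*p - 13)))
Answer: WP = ∀b_1. (arr[b_1 + 3] ≥ 3*acc - 1 ∧ 3*p < -10 ∧ (2*tot < b_1 - 3 → (b_1 > -3 → b_1 ≠ 3*p - 13)))
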